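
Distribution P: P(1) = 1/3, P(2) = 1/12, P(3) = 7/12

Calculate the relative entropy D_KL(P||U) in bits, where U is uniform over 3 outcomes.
0.3043 bits

U(i) = 1/3 for all i

D_KL(P||U) = Σ P(x) log₂(P(x) / (1/3))
           = Σ P(x) log₂(P(x)) + log₂(3)
           = log₂(3) - H(P)

H(P) = -Σ P(x) log₂(P(x)):
  -P(1)·log₂(P(1)) = -(1/3)·log₂(1/3) = 0.52832
  -P(2)·log₂(P(2)) = -(1/12)·log₂(1/12) = 0.29875
  -P(3)·log₂(P(3)) = -(7/12)·log₂(7/12) = 0.45360
H(P) = 0.52832 + 0.29875 + 0.45360 = 1.28067 bits

log₂(3) = 1.58496 bits

D_KL(P||U) = 1.58496 - 1.28067 = 0.30429 ≈ 0.3043 bits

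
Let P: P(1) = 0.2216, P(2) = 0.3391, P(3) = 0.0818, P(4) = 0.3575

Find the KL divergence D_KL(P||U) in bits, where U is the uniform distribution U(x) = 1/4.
0.1632 bits

U(i) = 1/4 for all i

D_KL(P||U) = Σ P(x) log₂(P(x) / (1/4))
           = Σ P(x) log₂(P(x)) + log₂(4)
           = log₂(4) - H(P)

H(P) = -Σ P(x) log₂(P(x)):
  -P(1)·log₂(P(1)) = -(0.2216)·log₂(0.2216) = 0.48175
  -P(2)·log₂(P(2)) = -(0.3391)·log₂(0.3391) = 0.52907
  -P(3)·log₂(P(3)) = -(0.0818)·log₂(0.0818) = 0.29544
  -P(4)·log₂(P(4)) = -(0.3575)·log₂(0.3575) = 0.53052
H(P) = 0.48175 + 0.52907 + 0.29544 + 0.53052 = 1.83678 bits

log₂(4) = 2.00000 bits

D_KL(P||U) = 2.00000 - 1.83678 = 0.16322 ≈ 0.1632 bits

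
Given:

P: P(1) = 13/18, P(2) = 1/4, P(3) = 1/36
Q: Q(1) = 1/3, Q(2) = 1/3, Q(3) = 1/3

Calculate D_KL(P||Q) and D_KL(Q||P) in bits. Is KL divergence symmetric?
D_KL(P||Q) = 0.6023 bits, D_KL(Q||P) = 0.9615 bits. No, KL divergence is not symmetric.

D_KL(P||Q) = Σ P(x) log₂(P(x)/Q(x))

Computing term by term:
  P(1)·log₂(P(1)/Q(1)) = (13/18)·log₂((13/18)/(1/3)) = 0.80562
  P(2)·log₂(P(2)/Q(2)) = (1/4)·log₂((1/4)/(1/3)) = -0.10376
  P(3)·log₂(P(3)/Q(3)) = (1/36)·log₂((1/36)/(1/3)) = -0.09958

D_KL(P||Q) = 0.80562 - 0.10376 - 0.09958 = 0.60228 ≈ 0.6023 bits

D_KL(Q||P) = Σ Q(x) log₂(Q(x)/P(x))

Computing term by term:
  Q(1)·log₂(Q(1)/P(1)) = (1/3)·log₂((1/3)/(13/18)) = -0.37183
  Q(2)·log₂(Q(2)/P(2)) = (1/3)·log₂((1/3)/(1/4)) = 0.13835
  Q(3)·log₂(Q(3)/P(3)) = (1/3)·log₂((1/3)/(1/36)) = 1.19499

D_KL(Q||P) = -0.37183 + 0.13835 + 1.19499 = 0.96151 ≈ 0.9615 bits

These are NOT equal (difference: 0.3592 bits). KL divergence is asymmetric: D_KL(P||Q) ≠ D_KL(Q||P) in general.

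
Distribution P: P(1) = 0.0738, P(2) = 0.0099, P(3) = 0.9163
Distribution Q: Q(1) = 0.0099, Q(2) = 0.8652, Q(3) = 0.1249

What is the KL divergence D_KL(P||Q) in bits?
2.7844 bits

D_KL(P||Q) = Σ P(x) log₂(P(x)/Q(x))

Computing term by term:
  P(1)·log₂(P(1)/Q(1)) = 0.0738·log₂(0.0738/0.0099) = 0.21388
  P(2)·log₂(P(2)/Q(2)) = 0.0099·log₂(0.0099/0.8652) = -0.06385
  P(3)·log₂(P(3)/Q(3)) = 0.9163·log₂(0.9163/0.1249) = 2.63441

D_KL(P||Q) = 0.21388 - 0.06385 + 2.63441 = 2.78444 ≈ 2.7844 bits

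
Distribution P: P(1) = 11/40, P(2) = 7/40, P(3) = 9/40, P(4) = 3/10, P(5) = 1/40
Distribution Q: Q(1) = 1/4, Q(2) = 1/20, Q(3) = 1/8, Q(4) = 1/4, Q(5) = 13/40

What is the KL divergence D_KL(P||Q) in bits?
0.5313 bits

D_KL(P||Q) = Σ P(x) log₂(P(x)/Q(x))

Computing term by term:
  P(1)·log₂(P(1)/Q(1)) = (11/40)·log₂((11/40)/(1/4)) = 0.03781
  P(2)·log₂(P(2)/Q(2)) = (7/40)·log₂((7/40)/(1/20)) = 0.31629
  P(3)·log₂(P(3)/Q(3)) = (9/40)·log₂((9/40)/(1/8)) = 0.19080
  P(4)·log₂(P(4)/Q(4)) = (3/10)·log₂((3/10)/(1/4)) = 0.07891
  P(5)·log₂(P(5)/Q(5)) = (1/40)·log₂((1/40)/(13/40)) = -0.09251

D_KL(P||Q) = 0.03781 + 0.31629 + 0.19080 + 0.07891 - 0.09251 = 0.53130 ≈ 0.5313 bits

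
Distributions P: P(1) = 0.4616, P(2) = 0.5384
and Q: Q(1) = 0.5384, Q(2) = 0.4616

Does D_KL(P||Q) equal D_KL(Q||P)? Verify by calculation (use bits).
D_KL(P||Q) = 0.0171 bits, D_KL(Q||P) = 0.0171 bits. Yes — for this pair D_KL(P||Q) = D_KL(Q||P).

D_KL(P||Q) = Σ P(x) log₂(P(x)/Q(x))

Computing term by term:
  P(1)·log₂(P(1)/Q(1)) = 0.4616·log₂(0.4616/0.5384) = -0.10249
  P(2)·log₂(P(2)/Q(2)) = 0.5384·log₂(0.5384/0.4616) = 0.11954

D_KL(P||Q) = -0.10249 + 0.11954 = 0.01705 ≈ 0.0171 bits

D_KL(Q||P) = Σ Q(x) log₂(Q(x)/P(x))

Computing term by term:
  Q(1)·log₂(Q(1)/P(1)) = 0.5384·log₂(0.5384/0.4616) = 0.11954
  Q(2)·log₂(Q(2)/P(2)) = 0.4616·log₂(0.4616/0.5384) = -0.10249

D_KL(Q||P) = 0.11954 - 0.10249 = 0.01705 ≈ 0.0171 bits

These ARE equal here. Q is P with outcomes relabeled (Q(1) = P(2), Q(2) = P(1)) by a relabeling that is its own inverse, so the two sums contain exactly the same terms in a different order. This is a special case — KL divergence is not symmetric in general: D_KL(P||Q) ≠ D_KL(Q||P) for most P, Q.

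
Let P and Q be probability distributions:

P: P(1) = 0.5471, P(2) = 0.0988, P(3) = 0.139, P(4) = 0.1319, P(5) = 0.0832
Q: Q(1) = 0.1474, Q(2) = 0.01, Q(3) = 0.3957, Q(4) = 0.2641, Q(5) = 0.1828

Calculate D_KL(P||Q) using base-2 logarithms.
0.9252 bits

D_KL(P||Q) = Σ P(x) log₂(P(x)/Q(x))

Computing term by term:
  P(1)·log₂(P(1)/Q(1)) = 0.5471·log₂(0.5471/0.1474) = 1.03515
  P(2)·log₂(P(2)/Q(2)) = 0.0988·log₂(0.0988/0.01) = 0.32649
  P(3)·log₂(P(3)/Q(3)) = 0.139·log₂(0.139/0.3957) = -0.20980
  P(4)·log₂(P(4)/Q(4)) = 0.1319·log₂(0.1319/0.2641) = -0.13212
  P(5)·log₂(P(5)/Q(5)) = 0.0832·log₂(0.0832/0.1828) = -0.09448

D_KL(P||Q) = 1.03515 + 0.32649 - 0.20980 - 0.13212 - 0.09448 = 0.92524 ≈ 0.9252 bits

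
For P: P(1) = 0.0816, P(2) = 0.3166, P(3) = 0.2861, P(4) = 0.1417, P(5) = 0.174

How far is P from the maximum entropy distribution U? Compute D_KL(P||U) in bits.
0.1466 bits

U(i) = 1/5 for all i

D_KL(P||U) = Σ P(x) log₂(P(x) / (1/5))
           = Σ P(x) log₂(P(x)) + log₂(5)
           = log₂(5) - H(P)

H(P) = -Σ P(x) log₂(P(x)):
  -P(1)·log₂(P(1)) = -(0.0816)·log₂(0.0816) = 0.29501
  -P(2)·log₂(P(2)) = -(0.3166)·log₂(0.3166) = 0.52532
  -P(3)·log₂(P(3)) = -(0.2861)·log₂(0.2861) = 0.51653
  -P(4)·log₂(P(4)) = -(0.1417)·log₂(0.1417) = 0.39946
  -P(5)·log₂(P(5)) = -(0.174)·log₂(0.174) = 0.43897
H(P) = 0.29501 + 0.52532 + 0.51653 + 0.39946 + 0.43897 = 2.17529 bits

log₂(5) = 2.32193 bits

D_KL(P||U) = 2.32193 - 2.17529 = 0.14664 ≈ 0.1466 bits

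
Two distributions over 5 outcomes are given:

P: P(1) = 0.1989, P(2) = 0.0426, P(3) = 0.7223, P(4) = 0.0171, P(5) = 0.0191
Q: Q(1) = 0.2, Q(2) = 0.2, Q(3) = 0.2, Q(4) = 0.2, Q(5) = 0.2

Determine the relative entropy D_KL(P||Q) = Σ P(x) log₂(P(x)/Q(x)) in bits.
1.1161 bits

D_KL(P||Q) = Σ P(x) log₂(P(x)/Q(x))

Computing term by term:
  P(1)·log₂(P(1)/Q(1)) = 0.1989·log₂(0.1989/0.2) = -0.00158
  P(2)·log₂(P(2)/Q(2)) = 0.0426·log₂(0.0426/0.2) = -0.09504
  P(3)·log₂(P(3)/Q(3)) = 0.7223·log₂(0.7223/0.2) = 1.33813
  P(4)·log₂(P(4)/Q(4)) = 0.0171·log₂(0.0171/0.2) = -0.06067
  P(5)·log₂(P(5)/Q(5)) = 0.0191·log₂(0.0191/0.2) = -0.06472

D_KL(P||Q) = -0.00158 - 0.09504 + 1.33813 - 0.06067 - 0.06472 = 1.11612 ≈ 1.1161 bits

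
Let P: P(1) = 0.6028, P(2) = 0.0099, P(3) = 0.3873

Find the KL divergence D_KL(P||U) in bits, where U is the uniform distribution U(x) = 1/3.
0.5488 bits

U(i) = 1/3 for all i

D_KL(P||U) = Σ P(x) log₂(P(x) / (1/3))
           = Σ P(x) log₂(P(x)) + log₂(3)
           = log₂(3) - H(P)

H(P) = -Σ P(x) log₂(P(x)):
  -P(1)·log₂(P(1)) = -(0.6028)·log₂(0.6028) = 0.44019
  -P(2)·log₂(P(2)) = -(0.0099)·log₂(0.0099) = 0.06592
  -P(3)·log₂(P(3)) = -(0.3873)·log₂(0.3873) = 0.53001
H(P) = 0.44019 + 0.06592 + 0.53001 = 1.03612 bits

log₂(3) = 1.58496 bits

D_KL(P||U) = 1.58496 - 1.03612 = 0.54884 ≈ 0.5488 bits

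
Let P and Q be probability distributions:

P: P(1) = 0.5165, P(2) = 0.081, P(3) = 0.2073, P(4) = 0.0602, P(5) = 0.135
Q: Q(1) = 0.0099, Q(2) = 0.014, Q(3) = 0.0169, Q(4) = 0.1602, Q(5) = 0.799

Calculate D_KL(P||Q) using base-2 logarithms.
3.4703 bits

D_KL(P||Q) = Σ P(x) log₂(P(x)/Q(x))

Computing term by term:
  P(1)·log₂(P(1)/Q(1)) = 0.5165·log₂(0.5165/0.0099) = 2.94673
  P(2)·log₂(P(2)/Q(2)) = 0.081·log₂(0.081/0.014) = 0.20513
  P(3)·log₂(P(3)/Q(3)) = 0.2073·log₂(0.2073/0.0169) = 0.74973
  P(4)·log₂(P(4)/Q(4)) = 0.0602·log₂(0.0602/0.1602) = -0.08500
  P(5)·log₂(P(5)/Q(5)) = 0.135·log₂(0.135/0.799) = -0.34631

D_KL(P||Q) = 2.94673 + 0.20513 + 0.74973 - 0.08500 - 0.34631 = 3.47028 ≈ 3.4703 bits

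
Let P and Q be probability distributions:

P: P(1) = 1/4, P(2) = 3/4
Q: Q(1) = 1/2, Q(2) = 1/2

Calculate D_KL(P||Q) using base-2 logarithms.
0.1887 bits

D_KL(P||Q) = Σ P(x) log₂(P(x)/Q(x))

Computing term by term:
  P(1)·log₂(P(1)/Q(1)) = (1/4)·log₂((1/4)/(1/2)) = -0.25000
  P(2)·log₂(P(2)/Q(2)) = (3/4)·log₂((3/4)/(1/2)) = 0.43872

D_KL(P||Q) = -0.25000 + 0.43872 = 0.18872 ≈ 0.1887 bits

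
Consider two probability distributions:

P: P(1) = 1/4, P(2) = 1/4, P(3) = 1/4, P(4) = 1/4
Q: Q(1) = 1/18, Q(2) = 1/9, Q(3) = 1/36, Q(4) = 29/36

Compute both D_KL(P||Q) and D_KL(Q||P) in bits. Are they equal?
D_KL(P||Q) = 1.2054 bits, D_KL(Q||P) = 1.0212 bits. No, they are not equal.

D_KL(P||Q) = Σ P(x) log₂(P(x)/Q(x))

Computing term by term:
  P(1)·log₂(P(1)/Q(1)) = (1/4)·log₂((1/4)/(1/18)) = 0.54248
  P(2)·log₂(P(2)/Q(2)) = (1/4)·log₂((1/4)/(1/9)) = 0.29248
  P(3)·log₂(P(3)/Q(3)) = (1/4)·log₂((1/4)/(1/36)) = 0.79248
  P(4)·log₂(P(4)/Q(4)) = (1/4)·log₂((1/4)/(29/36)) = -0.42201

D_KL(P||Q) = 0.54248 + 0.29248 + 0.79248 - 0.42201 = 1.20543 ≈ 1.2054 bits

D_KL(Q||P) = Σ Q(x) log₂(Q(x)/P(x))

Computing term by term:
  Q(1)·log₂(Q(1)/P(1)) = (1/18)·log₂((1/18)/(1/4)) = -0.12055
  Q(2)·log₂(Q(2)/P(2)) = (1/9)·log₂((1/9)/(1/4)) = -0.12999
  Q(3)·log₂(Q(3)/P(3)) = (1/36)·log₂((1/36)/(1/4)) = -0.08805
  Q(4)·log₂(Q(4)/P(4)) = (29/36)·log₂((29/36)/(1/4)) = 1.35982

D_KL(Q||P) = -0.12055 - 0.12999 - 0.08805 + 1.35982 = 1.02123 ≈ 1.0212 bits

These are NOT equal (difference: 0.1842 bits). KL divergence is asymmetric: D_KL(P||Q) ≠ D_KL(Q||P) in general.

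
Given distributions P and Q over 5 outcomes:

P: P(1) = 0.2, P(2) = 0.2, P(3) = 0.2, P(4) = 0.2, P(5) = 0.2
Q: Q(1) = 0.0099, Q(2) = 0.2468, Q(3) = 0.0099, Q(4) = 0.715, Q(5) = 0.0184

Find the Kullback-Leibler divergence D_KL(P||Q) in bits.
1.9948 bits

D_KL(P||Q) = Σ P(x) log₂(P(x)/Q(x))

Computing term by term:
  P(1)·log₂(P(1)/Q(1)) = 0.2·log₂(0.2/0.0099) = 0.86729
  P(2)·log₂(P(2)/Q(2)) = 0.2·log₂(0.2/0.2468) = -0.06067
  P(3)·log₂(P(3)/Q(3)) = 0.2·log₂(0.2/0.0099) = 0.86729
  P(4)·log₂(P(4)/Q(4)) = 0.2·log₂(0.2/0.715) = -0.36759
  P(5)·log₂(P(5)/Q(5)) = 0.2·log₂(0.2/0.0184) = 0.68844

D_KL(P||Q) = 0.86729 - 0.06067 + 0.86729 - 0.36759 + 0.68844 = 1.99476 ≈ 1.9948 bits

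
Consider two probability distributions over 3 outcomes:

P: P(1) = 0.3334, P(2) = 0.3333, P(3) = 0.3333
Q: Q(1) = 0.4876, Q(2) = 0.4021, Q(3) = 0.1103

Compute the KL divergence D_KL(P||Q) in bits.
0.2587 bits

D_KL(P||Q) = Σ P(x) log₂(P(x)/Q(x))

Computing term by term:
  P(1)·log₂(P(1)/Q(1)) = 0.3334·log₂(0.3334/0.4876) = -0.18285
  P(2)·log₂(P(2)/Q(2)) = 0.3333·log₂(0.3333/0.4021) = -0.09024
  P(3)·log₂(P(3)/Q(3)) = 0.3333·log₂(0.3333/0.1103) = 0.53174

D_KL(P||Q) = -0.18285 - 0.09024 + 0.53174 = 0.25865 ≈ 0.2587 bits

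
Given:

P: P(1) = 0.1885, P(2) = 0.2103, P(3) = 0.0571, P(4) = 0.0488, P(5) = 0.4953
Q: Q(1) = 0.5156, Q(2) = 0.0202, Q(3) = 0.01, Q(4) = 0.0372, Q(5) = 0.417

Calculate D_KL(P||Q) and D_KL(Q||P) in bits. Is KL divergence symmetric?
D_KL(P||Q) = 0.7228 bits, D_KL(Q||P) = 0.5370 bits. No, KL divergence is not symmetric.

D_KL(P||Q) = Σ P(x) log₂(P(x)/Q(x))

Computing term by term:
  P(1)·log₂(P(1)/Q(1)) = 0.1885·log₂(0.1885/0.5156) = -0.27364
  P(2)·log₂(P(2)/Q(2)) = 0.2103·log₂(0.2103/0.0202) = 0.71082
  P(3)·log₂(P(3)/Q(3)) = 0.0571·log₂(0.0571/0.01) = 0.14352
  P(4)·log₂(P(4)/Q(4)) = 0.0488·log₂(0.0488/0.0372) = 0.01911
  P(5)·log₂(P(5)/Q(5)) = 0.4953·log₂(0.4953/0.417) = 0.12296

D_KL(P||Q) = -0.27364 + 0.71082 + 0.14352 + 0.01911 + 0.12296 = 0.72277 ≈ 0.7228 bits

D_KL(Q||P) = Σ Q(x) log₂(Q(x)/P(x))

Computing term by term:
  Q(1)·log₂(Q(1)/P(1)) = 0.5156·log₂(0.5156/0.1885) = 0.74849
  Q(2)·log₂(Q(2)/P(2)) = 0.0202·log₂(0.0202/0.2103) = -0.06828
  Q(3)·log₂(Q(3)/P(3)) = 0.01·log₂(0.01/0.0571) = -0.02513
  Q(4)·log₂(Q(4)/P(4)) = 0.0372·log₂(0.0372/0.0488) = -0.01457
  Q(5)·log₂(Q(5)/P(5)) = 0.417·log₂(0.417/0.4953) = -0.10352

D_KL(Q||P) = 0.74849 - 0.06828 - 0.02513 - 0.01457 - 0.10352 = 0.53699 ≈ 0.5370 bits

These are NOT equal (difference: 0.1858 bits). KL divergence is asymmetric: D_KL(P||Q) ≠ D_KL(Q||P) in general.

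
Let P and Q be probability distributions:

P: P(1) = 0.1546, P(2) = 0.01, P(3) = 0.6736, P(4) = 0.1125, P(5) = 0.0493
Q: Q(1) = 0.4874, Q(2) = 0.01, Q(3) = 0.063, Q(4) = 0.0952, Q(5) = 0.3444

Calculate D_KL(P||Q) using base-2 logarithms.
1.9354 bits

D_KL(P||Q) = Σ P(x) log₂(P(x)/Q(x))

Computing term by term:
  P(1)·log₂(P(1)/Q(1)) = 0.1546·log₂(0.1546/0.4874) = -0.25611
  P(2)·log₂(P(2)/Q(2)) = 0.01·log₂(0.01/0.01) = 0.00000
  P(3)·log₂(P(3)/Q(3)) = 0.6736·log₂(0.6736/0.063) = 2.30268
  P(4)·log₂(P(4)/Q(4)) = 0.1125·log₂(0.1125/0.0952) = 0.02710
  P(5)·log₂(P(5)/Q(5)) = 0.0493·log₂(0.0493/0.3444) = -0.13826

D_KL(P||Q) = -0.25611 + 0.00000 + 2.30268 + 0.02710 - 0.13826 = 1.93541 ≈ 1.9354 bits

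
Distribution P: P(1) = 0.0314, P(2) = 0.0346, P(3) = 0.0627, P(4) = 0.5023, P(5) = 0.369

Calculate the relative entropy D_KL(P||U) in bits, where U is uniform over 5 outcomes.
0.7170 bits

U(i) = 1/5 for all i

D_KL(P||U) = Σ P(x) log₂(P(x) / (1/5))
           = Σ P(x) log₂(P(x)) + log₂(5)
           = log₂(5) - H(P)

H(P) = -Σ P(x) log₂(P(x)):
  -P(1)·log₂(P(1)) = -(0.0314)·log₂(0.0314) = 0.15678
  -P(2)·log₂(P(2)) = -(0.0346)·log₂(0.0346) = 0.16792
  -P(3)·log₂(P(3)) = -(0.0627)·log₂(0.0627) = 0.25051
  -P(4)·log₂(P(4)) = -(0.5023)·log₂(0.5023) = 0.49897
  -P(5)·log₂(P(5)) = -(0.369)·log₂(0.369) = 0.53074
H(P) = 0.15678 + 0.16792 + 0.25051 + 0.49897 + 0.53074 = 1.60492 bits

log₂(5) = 2.32193 bits

D_KL(P||U) = 2.32193 - 1.60492 = 0.71701 ≈ 0.7170 bits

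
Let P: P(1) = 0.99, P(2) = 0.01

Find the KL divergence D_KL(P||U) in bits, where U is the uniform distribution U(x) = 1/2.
0.9192 bits

U(i) = 1/2 for all i

D_KL(P||U) = Σ P(x) log₂(P(x) / (1/2))
           = Σ P(x) log₂(P(x)) + log₂(2)
           = log₂(2) - H(P)

H(P) = -Σ P(x) log₂(P(x)):
  -P(1)·log₂(P(1)) = -(0.99)·log₂(0.99) = 0.01435
  -P(2)·log₂(P(2)) = -(0.01)·log₂(0.01) = 0.06644
H(P) = 0.01435 + 0.06644 = 0.08079 bits

log₂(2) = 1.00000 bits

D_KL(P||U) = 1.00000 - 0.08079 = 0.91921 ≈ 0.9192 bits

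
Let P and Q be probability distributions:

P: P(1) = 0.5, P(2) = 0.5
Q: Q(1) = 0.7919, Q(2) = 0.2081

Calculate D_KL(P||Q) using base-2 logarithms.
0.3006 bits

D_KL(P||Q) = Σ P(x) log₂(P(x)/Q(x))

Computing term by term:
  P(1)·log₂(P(1)/Q(1)) = 0.5·log₂(0.5/0.7919) = -0.33170
  P(2)·log₂(P(2)/Q(2)) = 0.5·log₂(0.5/0.2081) = 0.63233

D_KL(P||Q) = -0.33170 + 0.63233 = 0.30063 ≈ 0.3006 bits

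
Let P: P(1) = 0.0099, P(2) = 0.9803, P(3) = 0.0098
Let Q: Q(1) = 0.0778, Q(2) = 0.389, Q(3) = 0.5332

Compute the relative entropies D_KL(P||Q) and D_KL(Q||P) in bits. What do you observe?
D_KL(P||Q) = 1.2212 bits, D_KL(Q||P) = 2.7870 bits. The two directions give different values (D_KL(Q||P) exceeds D_KL(P||Q) by 1.5658 bits): KL divergence is asymmetric.

D_KL(P||Q) = Σ P(x) log₂(P(x)/Q(x))

Computing term by term:
  P(1)·log₂(P(1)/Q(1)) = 0.0099·log₂(0.0099/0.0778) = -0.02945
  P(2)·log₂(P(2)/Q(2)) = 0.9803·log₂(0.9803/0.389) = 1.30718
  P(3)·log₂(P(3)/Q(3)) = 0.0098·log₂(0.0098/0.5332) = -0.05650

D_KL(P||Q) = -0.02945 + 1.30718 - 0.05650 = 1.22123 ≈ 1.2212 bits

D_KL(Q||P) = Σ Q(x) log₂(Q(x)/P(x))

Computing term by term:
  Q(1)·log₂(Q(1)/P(1)) = 0.0778·log₂(0.0778/0.0099) = 0.23140
  Q(2)·log₂(Q(2)/P(2)) = 0.389·log₂(0.389/0.9803) = -0.51871
  Q(3)·log₂(Q(3)/P(3)) = 0.5332·log₂(0.5332/0.0098) = 3.07430

D_KL(Q||P) = 0.23140 - 0.51871 + 3.07430 = 2.78699 ≈ 2.7870 bits

These are NOT equal (difference: 1.5658 bits). KL divergence is asymmetric: D_KL(P||Q) ≠ D_KL(Q||P) in general.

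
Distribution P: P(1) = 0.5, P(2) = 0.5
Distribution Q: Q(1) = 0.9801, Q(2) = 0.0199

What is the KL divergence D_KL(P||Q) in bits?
1.8400 bits

D_KL(P||Q) = Σ P(x) log₂(P(x)/Q(x))

Computing term by term:
  P(1)·log₂(P(1)/Q(1)) = 0.5·log₂(0.5/0.9801) = -0.48550
  P(2)·log₂(P(2)/Q(2)) = 0.5·log₂(0.5/0.0199) = 2.32554

D_KL(P||Q) = -0.48550 + 2.32554 = 1.84004 ≈ 1.8400 bits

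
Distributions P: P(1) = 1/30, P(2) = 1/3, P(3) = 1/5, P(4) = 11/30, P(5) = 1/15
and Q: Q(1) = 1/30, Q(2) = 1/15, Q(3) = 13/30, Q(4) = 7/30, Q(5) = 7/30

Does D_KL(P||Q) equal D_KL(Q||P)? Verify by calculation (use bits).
D_KL(P||Q) = 0.6695 bits, D_KL(Q||P) = 0.5981 bits. No — D_KL(P||Q) ≠ D_KL(Q||P) for this pair.

D_KL(P||Q) = Σ P(x) log₂(P(x)/Q(x))

Computing term by term:
  P(1)·log₂(P(1)/Q(1)) = (1/30)·log₂((1/30)/(1/30)) = 0.00000
  P(2)·log₂(P(2)/Q(2)) = (1/3)·log₂((1/3)/(1/15)) = 0.77398
  P(3)·log₂(P(3)/Q(3)) = (1/5)·log₂((1/5)/(13/30)) = -0.22310
  P(4)·log₂(P(4)/Q(4)) = (11/30)·log₂((11/30)/(7/30)) = 0.23909
  P(5)·log₂(P(5)/Q(5)) = (1/15)·log₂((1/15)/(7/30)) = -0.12049

D_KL(P||Q) = 0.00000 + 0.77398 - 0.22310 + 0.23909 - 0.12049 = 0.66948 ≈ 0.6695 bits

D_KL(Q||P) = Σ Q(x) log₂(Q(x)/P(x))

Computing term by term:
  Q(1)·log₂(Q(1)/P(1)) = (1/30)·log₂((1/30)/(1/30)) = 0.00000
  Q(2)·log₂(Q(2)/P(2)) = (1/15)·log₂((1/15)/(1/3)) = -0.15480
  Q(3)·log₂(Q(3)/P(3)) = (13/30)·log₂((13/30)/(1/5)) = 0.48337
  Q(4)·log₂(Q(4)/P(4)) = (7/30)·log₂((7/30)/(11/30)) = -0.15215
  Q(5)·log₂(Q(5)/P(5)) = (7/30)·log₂((7/30)/(1/15)) = 0.42172

D_KL(Q||P) = 0.00000 - 0.15480 + 0.48337 - 0.15215 + 0.42172 = 0.59814 ≈ 0.5981 bits

These are NOT equal (difference: 0.0714 bits). KL divergence is asymmetric: D_KL(P||Q) ≠ D_KL(Q||P) in general.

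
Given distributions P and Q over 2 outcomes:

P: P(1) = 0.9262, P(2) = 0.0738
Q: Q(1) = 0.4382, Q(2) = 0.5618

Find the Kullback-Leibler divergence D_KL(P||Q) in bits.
0.7839 bits

D_KL(P||Q) = Σ P(x) log₂(P(x)/Q(x))

Computing term by term:
  P(1)·log₂(P(1)/Q(1)) = 0.9262·log₂(0.9262/0.4382) = 1.00005
  P(2)·log₂(P(2)/Q(2)) = 0.0738·log₂(0.0738/0.5618) = -0.21611

D_KL(P||Q) = 1.00005 - 0.21611 = 0.78394 ≈ 0.7839 bits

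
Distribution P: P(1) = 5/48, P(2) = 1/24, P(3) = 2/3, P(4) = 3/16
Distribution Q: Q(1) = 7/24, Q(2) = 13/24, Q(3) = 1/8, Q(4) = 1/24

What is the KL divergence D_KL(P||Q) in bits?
1.7080 bits

D_KL(P||Q) = Σ P(x) log₂(P(x)/Q(x))

Computing term by term:
  P(1)·log₂(P(1)/Q(1)) = (5/48)·log₂((5/48)/(7/24)) = -0.15473
  P(2)·log₂(P(2)/Q(2)) = (1/24)·log₂((1/24)/(13/24)) = -0.15418
  P(3)·log₂(P(3)/Q(3)) = (2/3)·log₂((2/3)/(1/8)) = 1.61002
  P(4)·log₂(P(4)/Q(4)) = (3/16)·log₂((3/16)/(1/24)) = 0.40686

D_KL(P||Q) = -0.15473 - 0.15418 + 1.61002 + 0.40686 = 1.70797 ≈ 1.7080 bits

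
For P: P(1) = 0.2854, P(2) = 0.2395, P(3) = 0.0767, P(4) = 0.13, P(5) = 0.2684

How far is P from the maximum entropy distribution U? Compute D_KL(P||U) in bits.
0.1357 bits

U(i) = 1/5 for all i

D_KL(P||U) = Σ P(x) log₂(P(x) / (1/5))
           = Σ P(x) log₂(P(x)) + log₂(5)
           = log₂(5) - H(P)

H(P) = -Σ P(x) log₂(P(x)):
  -P(1)·log₂(P(1)) = -(0.2854)·log₂(0.2854) = 0.51627
  -P(2)·log₂(P(2)) = -(0.2395)·log₂(0.2395) = 0.49383
  -P(3)·log₂(P(3)) = -(0.0767)·log₂(0.0767) = 0.28415
  -P(4)·log₂(P(4)) = -(0.13)·log₂(0.13) = 0.38264
  -P(5)·log₂(P(5)) = -(0.2684)·log₂(0.2684) = 0.50930
H(P) = 0.51627 + 0.49383 + 0.28415 + 0.38264 + 0.50930 = 2.18619 bits

log₂(5) = 2.32193 bits

D_KL(P||U) = 2.32193 - 2.18619 = 0.13574 ≈ 0.1357 bits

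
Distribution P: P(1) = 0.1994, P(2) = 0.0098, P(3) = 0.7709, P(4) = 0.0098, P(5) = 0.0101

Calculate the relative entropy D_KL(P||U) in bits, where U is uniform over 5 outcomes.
1.3709 bits

U(i) = 1/5 for all i

D_KL(P||U) = Σ P(x) log₂(P(x) / (1/5))
           = Σ P(x) log₂(P(x)) + log₂(5)
           = log₂(5) - H(P)

H(P) = -Σ P(x) log₂(P(x)):
  -P(1)·log₂(P(1)) = -(0.1994)·log₂(0.1994) = 0.46386
  -P(2)·log₂(P(2)) = -(0.0098)·log₂(0.0098) = 0.06540
  -P(3)·log₂(P(3)) = -(0.7709)·log₂(0.7709) = 0.28938
  -P(4)·log₂(P(4)) = -(0.0098)·log₂(0.0098) = 0.06540
  -P(5)·log₂(P(5)) = -(0.0101)·log₂(0.0101) = 0.06696
H(P) = 0.46386 + 0.06540 + 0.28938 + 0.06540 + 0.06696 = 0.95100 bits

log₂(5) = 2.32193 bits

D_KL(P||U) = 2.32193 - 0.95100 = 1.37093 ≈ 1.3709 bits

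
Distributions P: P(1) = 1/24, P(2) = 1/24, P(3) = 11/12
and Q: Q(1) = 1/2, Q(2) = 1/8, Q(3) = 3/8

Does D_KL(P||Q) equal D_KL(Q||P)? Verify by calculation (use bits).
D_KL(P||Q) = 0.9666 bits, D_KL(Q||P) = 1.5070 bits. No — D_KL(P||Q) ≠ D_KL(Q||P) for this pair.

D_KL(P||Q) = Σ P(x) log₂(P(x)/Q(x))

Computing term by term:
  P(1)·log₂(P(1)/Q(1)) = (1/24)·log₂((1/24)/(1/2)) = -0.14937
  P(2)·log₂(P(2)/Q(2)) = (1/24)·log₂((1/24)/(1/8)) = -0.06604
  P(3)·log₂(P(3)/Q(3)) = (11/12)·log₂((11/12)/(3/8)) = 1.18205

D_KL(P||Q) = -0.14937 - 0.06604 + 1.18205 = 0.96664 ≈ 0.9666 bits

D_KL(Q||P) = Σ Q(x) log₂(Q(x)/P(x))

Computing term by term:
  Q(1)·log₂(Q(1)/P(1)) = (1/2)·log₂((1/2)/(1/24)) = 1.79248
  Q(2)·log₂(Q(2)/P(2)) = (1/8)·log₂((1/8)/(1/24)) = 0.19812
  Q(3)·log₂(Q(3)/P(3)) = (3/8)·log₂((3/8)/(11/12)) = -0.48356

D_KL(Q||P) = 1.79248 + 0.19812 - 0.48356 = 1.50704 ≈ 1.5070 bits

These are NOT equal (difference: 0.5404 bits). KL divergence is asymmetric: D_KL(P||Q) ≠ D_KL(Q||P) in general.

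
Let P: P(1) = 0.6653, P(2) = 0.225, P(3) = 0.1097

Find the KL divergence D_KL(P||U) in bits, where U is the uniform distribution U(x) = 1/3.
0.3599 bits

U(i) = 1/3 for all i

D_KL(P||U) = Σ P(x) log₂(P(x) / (1/3))
           = Σ P(x) log₂(P(x)) + log₂(3)
           = log₂(3) - H(P)

H(P) = -Σ P(x) log₂(P(x)):
  -P(1)·log₂(P(1)) = -(0.6653)·log₂(0.6653) = 0.39115
  -P(2)·log₂(P(2)) = -(0.225)·log₂(0.225) = 0.48420
  -P(3)·log₂(P(3)) = -(0.1097)·log₂(0.1097) = 0.34976
H(P) = 0.39115 + 0.48420 + 0.34976 = 1.22511 bits

log₂(3) = 1.58496 bits

D_KL(P||U) = 1.58496 - 1.22511 = 0.35985 ≈ 0.3599 bits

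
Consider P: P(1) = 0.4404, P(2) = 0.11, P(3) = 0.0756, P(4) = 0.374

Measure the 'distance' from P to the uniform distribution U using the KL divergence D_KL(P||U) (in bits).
0.3164 bits

U(i) = 1/4 for all i

D_KL(P||U) = Σ P(x) log₂(P(x) / (1/4))
           = Σ P(x) log₂(P(x)) + log₂(4)
           = log₂(4) - H(P)

H(P) = -Σ P(x) log₂(P(x)):
  -P(1)·log₂(P(1)) = -(0.4404)·log₂(0.4404) = 0.52104
  -P(2)·log₂(P(2)) = -(0.11)·log₂(0.11) = 0.35029
  -P(3)·log₂(P(3)) = -(0.0756)·log₂(0.0756) = 0.28165
  -P(4)·log₂(P(4)) = -(0.374)·log₂(0.374) = 0.53066
H(P) = 0.52104 + 0.35029 + 0.28165 + 0.53066 = 1.68364 bits

log₂(4) = 2.00000 bits

D_KL(P||U) = 2.00000 - 1.68364 = 0.31636 ≈ 0.3164 bits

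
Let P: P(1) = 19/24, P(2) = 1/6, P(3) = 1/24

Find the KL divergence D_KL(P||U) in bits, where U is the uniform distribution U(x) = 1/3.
0.6963 bits

U(i) = 1/3 for all i

D_KL(P||U) = Σ P(x) log₂(P(x) / (1/3))
           = Σ P(x) log₂(P(x)) + log₂(3)
           = log₂(3) - H(P)

H(P) = -Σ P(x) log₂(P(x)):
  -P(1)·log₂(P(1)) = -(19/24)·log₂(19/24) = 0.26682
  -P(2)·log₂(P(2)) = -(1/6)·log₂(1/6) = 0.43083
  -P(3)·log₂(P(3)) = -(1/24)·log₂(1/24) = 0.19104
H(P) = 0.26682 + 0.43083 + 0.19104 = 0.88869 bits

log₂(3) = 1.58496 bits

D_KL(P||U) = 1.58496 - 0.88869 = 0.69627 ≈ 0.6963 bits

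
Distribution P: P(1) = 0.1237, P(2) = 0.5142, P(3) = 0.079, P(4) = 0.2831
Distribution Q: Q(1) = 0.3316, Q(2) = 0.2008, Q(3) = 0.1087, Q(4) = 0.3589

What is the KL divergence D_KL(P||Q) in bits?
0.3883 bits

D_KL(P||Q) = Σ P(x) log₂(P(x)/Q(x))

Computing term by term:
  P(1)·log₂(P(1)/Q(1)) = 0.1237·log₂(0.1237/0.3316) = -0.17598
  P(2)·log₂(P(2)/Q(2)) = 0.5142·log₂(0.5142/0.2008) = 0.69755
  P(3)·log₂(P(3)/Q(3)) = 0.079·log₂(0.079/0.1087) = -0.03637
  P(4)·log₂(P(4)/Q(4)) = 0.2831·log₂(0.2831/0.3589) = -0.09690

D_KL(P||Q) = -0.17598 + 0.69755 - 0.03637 - 0.09690 = 0.38830 ≈ 0.3883 bits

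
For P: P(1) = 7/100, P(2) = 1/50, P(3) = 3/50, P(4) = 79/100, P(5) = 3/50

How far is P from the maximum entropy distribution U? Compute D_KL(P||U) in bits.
1.1848 bits

U(i) = 1/5 for all i

D_KL(P||U) = Σ P(x) log₂(P(x) / (1/5))
           = Σ P(x) log₂(P(x)) + log₂(5)
           = log₂(5) - H(P)

H(P) = -Σ P(x) log₂(P(x)):
  -P(1)·log₂(P(1)) = -(7/100)·log₂(7/100) = 0.26856
  -P(2)·log₂(P(2)) = -(1/50)·log₂(1/50) = 0.11288
  -P(3)·log₂(P(3)) = -(3/50)·log₂(3/50) = 0.24353
  -P(4)·log₂(P(4)) = -(79/100)·log₂(79/100) = 0.26866
  -P(5)·log₂(P(5)) = -(3/50)·log₂(3/50) = 0.24353
H(P) = 0.26856 + 0.11288 + 0.24353 + 0.26866 + 0.24353 = 1.13716 bits

log₂(5) = 2.32193 bits

D_KL(P||U) = 2.32193 - 1.13716 = 1.18477 ≈ 1.1848 bits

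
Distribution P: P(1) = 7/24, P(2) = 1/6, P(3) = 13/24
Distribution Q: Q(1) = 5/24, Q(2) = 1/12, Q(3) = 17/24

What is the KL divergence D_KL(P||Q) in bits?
0.0986 bits

D_KL(P||Q) = Σ P(x) log₂(P(x)/Q(x))

Computing term by term:
  P(1)·log₂(P(1)/Q(1)) = (7/24)·log₂((7/24)/(5/24)) = 0.14158
  P(2)·log₂(P(2)/Q(2)) = (1/6)·log₂((1/6)/(1/12)) = 0.16667
  P(3)·log₂(P(3)/Q(3)) = (13/24)·log₂((13/24)/(17/24)) = -0.20964

D_KL(P||Q) = 0.14158 + 0.16667 - 0.20964 = 0.09861 ≈ 0.0986 bits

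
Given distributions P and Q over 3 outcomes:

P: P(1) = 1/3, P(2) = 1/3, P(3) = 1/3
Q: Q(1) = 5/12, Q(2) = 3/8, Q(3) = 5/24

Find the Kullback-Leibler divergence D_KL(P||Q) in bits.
0.0621 bits

D_KL(P||Q) = Σ P(x) log₂(P(x)/Q(x))

Computing term by term:
  P(1)·log₂(P(1)/Q(1)) = (1/3)·log₂((1/3)/(5/12)) = -0.10731
  P(2)·log₂(P(2)/Q(2)) = (1/3)·log₂((1/3)/(3/8)) = -0.05664
  P(3)·log₂(P(3)/Q(3)) = (1/3)·log₂((1/3)/(5/24)) = 0.22602

D_KL(P||Q) = -0.10731 - 0.05664 + 0.22602 = 0.06207 ≈ 0.0621 bits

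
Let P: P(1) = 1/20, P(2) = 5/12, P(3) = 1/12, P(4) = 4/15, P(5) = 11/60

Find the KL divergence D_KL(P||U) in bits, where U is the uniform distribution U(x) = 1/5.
0.3236 bits

U(i) = 1/5 for all i

D_KL(P||U) = Σ P(x) log₂(P(x) / (1/5))
           = Σ P(x) log₂(P(x)) + log₂(5)
           = log₂(5) - H(P)

H(P) = -Σ P(x) log₂(P(x)):
  -P(1)·log₂(P(1)) = -(1/20)·log₂(1/20) = 0.21610
  -P(2)·log₂(P(2)) = -(5/12)·log₂(5/12) = 0.52626
  -P(3)·log₂(P(3)) = -(1/12)·log₂(1/12) = 0.29875
  -P(4)·log₂(P(4)) = -(4/15)·log₂(4/15) = 0.50850
  -P(5)·log₂(P(5)) = -(11/60)·log₂(11/60) = 0.44870
H(P) = 0.21610 + 0.52626 + 0.29875 + 0.50850 + 0.44870 = 1.99831 bits

log₂(5) = 2.32193 bits

D_KL(P||U) = 2.32193 - 1.99831 = 0.32362 ≈ 0.3236 bits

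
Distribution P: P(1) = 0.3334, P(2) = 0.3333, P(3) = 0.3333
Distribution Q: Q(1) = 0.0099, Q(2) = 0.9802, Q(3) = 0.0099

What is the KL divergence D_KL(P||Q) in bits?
2.8638 bits

D_KL(P||Q) = Σ P(x) log₂(P(x)/Q(x))

Computing term by term:
  P(1)·log₂(P(1)/Q(1)) = 0.3334·log₂(0.3334/0.0099) = 1.69157
  P(2)·log₂(P(2)/Q(2)) = 0.3333·log₂(0.3333/0.9802) = -0.51870
  P(3)·log₂(P(3)/Q(3)) = 0.3333·log₂(0.3333/0.0099) = 1.69091

D_KL(P||Q) = 1.69157 - 0.51870 + 1.69091 = 2.86378 ≈ 2.8638 bits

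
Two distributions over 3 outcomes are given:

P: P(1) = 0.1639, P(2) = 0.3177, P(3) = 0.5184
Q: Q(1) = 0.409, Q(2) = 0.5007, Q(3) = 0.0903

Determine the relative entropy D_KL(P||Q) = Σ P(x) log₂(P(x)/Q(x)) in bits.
0.8823 bits

D_KL(P||Q) = Σ P(x) log₂(P(x)/Q(x))

Computing term by term:
  P(1)·log₂(P(1)/Q(1)) = 0.1639·log₂(0.1639/0.409) = -0.21623
  P(2)·log₂(P(2)/Q(2)) = 0.3177·log₂(0.3177/0.5007) = -0.20850
  P(3)·log₂(P(3)/Q(3)) = 0.5184·log₂(0.5184/0.0903) = 1.30703

D_KL(P||Q) = -0.21623 - 0.20850 + 1.30703 = 0.88230 ≈ 0.8823 bits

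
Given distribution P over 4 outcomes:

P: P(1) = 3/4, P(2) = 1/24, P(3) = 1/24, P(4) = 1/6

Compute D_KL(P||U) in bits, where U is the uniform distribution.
0.8758 bits

U(i) = 1/4 for all i

D_KL(P||U) = Σ P(x) log₂(P(x) / (1/4))
           = Σ P(x) log₂(P(x)) + log₂(4)
           = log₂(4) - H(P)

H(P) = -Σ P(x) log₂(P(x)):
  -P(1)·log₂(P(1)) = -(3/4)·log₂(3/4) = 0.31128
  -P(2)·log₂(P(2)) = -(1/24)·log₂(1/24) = 0.19104
  -P(3)·log₂(P(3)) = -(1/24)·log₂(1/24) = 0.19104
  -P(4)·log₂(P(4)) = -(1/6)·log₂(1/6) = 0.43083
H(P) = 0.31128 + 0.19104 + 0.19104 + 0.43083 = 1.12419 bits

log₂(4) = 2.00000 bits

D_KL(P||U) = 2.00000 - 1.12419 = 0.87581 ≈ 0.8758 bits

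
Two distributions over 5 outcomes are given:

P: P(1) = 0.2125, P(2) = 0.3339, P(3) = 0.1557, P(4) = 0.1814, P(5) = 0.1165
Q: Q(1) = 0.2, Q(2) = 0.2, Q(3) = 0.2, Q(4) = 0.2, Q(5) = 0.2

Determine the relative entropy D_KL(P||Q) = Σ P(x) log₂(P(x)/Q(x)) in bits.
0.0929 bits

D_KL(P||Q) = Σ P(x) log₂(P(x)/Q(x))

Computing term by term:
  P(1)·log₂(P(1)/Q(1)) = 0.2125·log₂(0.2125/0.2) = 0.01859
  P(2)·log₂(P(2)/Q(2)) = 0.3339·log₂(0.3339/0.2) = 0.24689
  P(3)·log₂(P(3)/Q(3)) = 0.1557·log₂(0.1557/0.2) = -0.05624
  P(4)·log₂(P(4)/Q(4)) = 0.1814·log₂(0.1814/0.2) = -0.02555
  P(5)·log₂(P(5)/Q(5)) = 0.1165·log₂(0.1165/0.2) = -0.09083

D_KL(P||Q) = 0.01859 + 0.24689 - 0.05624 - 0.02555 - 0.09083 = 0.09286 ≈ 0.0929 bits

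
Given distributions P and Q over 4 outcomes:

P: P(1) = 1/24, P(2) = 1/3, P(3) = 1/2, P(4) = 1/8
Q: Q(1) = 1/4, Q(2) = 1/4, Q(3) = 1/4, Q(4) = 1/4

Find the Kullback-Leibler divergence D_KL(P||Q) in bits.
0.4056 bits

D_KL(P||Q) = Σ P(x) log₂(P(x)/Q(x))

Computing term by term:
  P(1)·log₂(P(1)/Q(1)) = (1/24)·log₂((1/24)/(1/4)) = -0.10771
  P(2)·log₂(P(2)/Q(2)) = (1/3)·log₂((1/3)/(1/4)) = 0.13835
  P(3)·log₂(P(3)/Q(3)) = (1/2)·log₂((1/2)/(1/4)) = 0.50000
  P(4)·log₂(P(4)/Q(4)) = (1/8)·log₂((1/8)/(1/4)) = -0.12500

D_KL(P||Q) = -0.10771 + 0.13835 + 0.50000 - 0.12500 = 0.40564 ≈ 0.4056 bits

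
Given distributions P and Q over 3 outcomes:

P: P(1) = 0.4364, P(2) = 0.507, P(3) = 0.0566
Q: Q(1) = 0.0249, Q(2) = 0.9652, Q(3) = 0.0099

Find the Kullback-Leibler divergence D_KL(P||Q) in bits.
1.4744 bits

D_KL(P||Q) = Σ P(x) log₂(P(x)/Q(x))

Computing term by term:
  P(1)·log₂(P(1)/Q(1)) = 0.4364·log₂(0.4364/0.0249) = 1.80296
  P(2)·log₂(P(2)/Q(2)) = 0.507·log₂(0.507/0.9652) = -0.47092
  P(3)·log₂(P(3)/Q(3)) = 0.0566·log₂(0.0566/0.0099) = 0.14237

D_KL(P||Q) = 1.80296 - 0.47092 + 0.14237 = 1.47441 ≈ 1.4744 bits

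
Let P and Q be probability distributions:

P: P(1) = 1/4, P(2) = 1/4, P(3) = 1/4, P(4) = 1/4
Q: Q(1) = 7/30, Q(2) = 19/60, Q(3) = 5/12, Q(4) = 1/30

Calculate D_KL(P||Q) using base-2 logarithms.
0.4821 bits

D_KL(P||Q) = Σ P(x) log₂(P(x)/Q(x))

Computing term by term:
  P(1)·log₂(P(1)/Q(1)) = (1/4)·log₂((1/4)/(7/30)) = 0.02488
  P(2)·log₂(P(2)/Q(2)) = (1/4)·log₂((1/4)/(19/60)) = -0.08526
  P(3)·log₂(P(3)/Q(3)) = (1/4)·log₂((1/4)/(5/12)) = -0.18424
  P(4)·log₂(P(4)/Q(4)) = (1/4)·log₂((1/4)/(1/30)) = 0.72672

D_KL(P||Q) = 0.02488 - 0.08526 - 0.18424 + 0.72672 = 0.48210 ≈ 0.4821 bits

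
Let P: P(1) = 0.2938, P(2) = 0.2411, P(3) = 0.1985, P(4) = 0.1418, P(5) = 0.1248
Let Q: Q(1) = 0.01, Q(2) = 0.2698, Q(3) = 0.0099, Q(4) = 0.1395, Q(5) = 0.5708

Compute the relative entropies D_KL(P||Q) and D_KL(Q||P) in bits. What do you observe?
D_KL(P||Q) = 1.9819 bits, D_KL(Q||P) = 1.2009 bits. The two directions give different values (D_KL(P||Q) exceeds D_KL(Q||P) by 0.7810 bits): KL divergence is asymmetric.

D_KL(P||Q) = Σ P(x) log₂(P(x)/Q(x))

Computing term by term:
  P(1)·log₂(P(1)/Q(1)) = 0.2938·log₂(0.2938/0.01) = 1.43279
  P(2)·log₂(P(2)/Q(2)) = 0.2411·log₂(0.2411/0.2698) = -0.03912
  P(3)·log₂(P(3)/Q(3)) = 0.1985·log₂(0.1985/0.0099) = 0.85862
  P(4)·log₂(P(4)/Q(4)) = 0.1418·log₂(0.1418/0.1395) = 0.00335
  P(5)·log₂(P(5)/Q(5)) = 0.1248·log₂(0.1248/0.5708) = -0.27373

D_KL(P||Q) = 1.43279 - 0.03912 + 0.85862 + 0.00335 - 0.27373 = 1.98191 ≈ 1.9819 bits

D_KL(Q||P) = Σ Q(x) log₂(Q(x)/P(x))

Computing term by term:
  Q(1)·log₂(Q(1)/P(1)) = 0.01·log₂(0.01/0.2938) = -0.04877
  Q(2)·log₂(Q(2)/P(2)) = 0.2698·log₂(0.2698/0.2411) = 0.04378
  Q(3)·log₂(Q(3)/P(3)) = 0.0099·log₂(0.0099/0.1985) = -0.04282
  Q(4)·log₂(Q(4)/P(4)) = 0.1395·log₂(0.1395/0.1418) = -0.00329
  Q(5)·log₂(Q(5)/P(5)) = 0.5708·log₂(0.5708/0.1248) = 1.25197

D_KL(Q||P) = -0.04877 + 0.04378 - 0.04282 - 0.00329 + 1.25197 = 1.20087 ≈ 1.2009 bits

These are NOT equal (difference: 0.7810 bits). KL divergence is asymmetric: D_KL(P||Q) ≠ D_KL(Q||P) in general.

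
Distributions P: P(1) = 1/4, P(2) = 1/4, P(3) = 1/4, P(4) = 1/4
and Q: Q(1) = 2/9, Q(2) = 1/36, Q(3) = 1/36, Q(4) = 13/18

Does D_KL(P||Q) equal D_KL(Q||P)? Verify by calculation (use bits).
D_KL(P||Q) = 1.2448 bits, D_KL(Q||P) = 0.8915 bits. No — D_KL(P||Q) ≠ D_KL(Q||P) for this pair.

D_KL(P||Q) = Σ P(x) log₂(P(x)/Q(x))

Computing term by term:
  P(1)·log₂(P(1)/Q(1)) = (1/4)·log₂((1/4)/(2/9)) = 0.04248
  P(2)·log₂(P(2)/Q(2)) = (1/4)·log₂((1/4)/(1/36)) = 0.79248
  P(3)·log₂(P(3)/Q(3)) = (1/4)·log₂((1/4)/(1/36)) = 0.79248
  P(4)·log₂(P(4)/Q(4)) = (1/4)·log₂((1/4)/(13/18)) = -0.38263

D_KL(P||Q) = 0.04248 + 0.79248 + 0.79248 - 0.38263 = 1.24481 ≈ 1.2448 bits

D_KL(Q||P) = Σ Q(x) log₂(Q(x)/P(x))

Computing term by term:
  Q(1)·log₂(Q(1)/P(1)) = (2/9)·log₂((2/9)/(1/4)) = -0.03776
  Q(2)·log₂(Q(2)/P(2)) = (1/36)·log₂((1/36)/(1/4)) = -0.08805
  Q(3)·log₂(Q(3)/P(3)) = (1/36)·log₂((1/36)/(1/4)) = -0.08805
  Q(4)·log₂(Q(4)/P(4)) = (13/18)·log₂((13/18)/(1/4)) = 1.10537

D_KL(Q||P) = -0.03776 - 0.08805 - 0.08805 + 1.10537 = 0.89151 ≈ 0.8915 bits

These are NOT equal (difference: 0.3533 bits). KL divergence is asymmetric: D_KL(P||Q) ≠ D_KL(Q||P) in general.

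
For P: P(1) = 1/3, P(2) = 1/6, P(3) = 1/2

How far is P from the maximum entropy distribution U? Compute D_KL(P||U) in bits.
0.1258 bits

U(i) = 1/3 for all i

D_KL(P||U) = Σ P(x) log₂(P(x) / (1/3))
           = Σ P(x) log₂(P(x)) + log₂(3)
           = log₂(3) - H(P)

H(P) = -Σ P(x) log₂(P(x)):
  -P(1)·log₂(P(1)) = -(1/3)·log₂(1/3) = 0.52832
  -P(2)·log₂(P(2)) = -(1/6)·log₂(1/6) = 0.43083
  -P(3)·log₂(P(3)) = -(1/2)·log₂(1/2) = 0.50000
H(P) = 0.52832 + 0.43083 + 0.50000 = 1.45915 bits

log₂(3) = 1.58496 bits

D_KL(P||U) = 1.58496 - 1.45915 = 0.12581 ≈ 0.1258 bits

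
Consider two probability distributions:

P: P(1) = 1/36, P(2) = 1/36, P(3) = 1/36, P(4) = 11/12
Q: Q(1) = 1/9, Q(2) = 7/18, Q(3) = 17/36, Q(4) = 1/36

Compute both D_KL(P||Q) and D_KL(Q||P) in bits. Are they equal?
D_KL(P||Q) = 4.3492 bits, D_KL(Q||P) = 3.4929 bits. No, they are not equal.

D_KL(P||Q) = Σ P(x) log₂(P(x)/Q(x))

Computing term by term:
  P(1)·log₂(P(1)/Q(1)) = (1/36)·log₂((1/36)/(1/9)) = -0.05556
  P(2)·log₂(P(2)/Q(2)) = (1/36)·log₂((1/36)/(7/18)) = -0.10576
  P(3)·log₂(P(3)/Q(3)) = (1/36)·log₂((1/36)/(17/36)) = -0.11354
  P(4)·log₂(P(4)/Q(4)) = (11/12)·log₂((11/12)/(1/36)) = 4.62403

D_KL(P||Q) = -0.05556 - 0.10576 - 0.11354 + 4.62403 = 4.34917 ≈ 4.3492 bits

D_KL(Q||P) = Σ Q(x) log₂(Q(x)/P(x))

Computing term by term:
  Q(1)·log₂(Q(1)/P(1)) = (1/9)·log₂((1/9)/(1/36)) = 0.22222
  Q(2)·log₂(Q(2)/P(2)) = (7/18)·log₂((7/18)/(1/36)) = 1.48064
  Q(3)·log₂(Q(3)/P(3)) = (17/36)·log₂((17/36)/(1/36)) = 1.93019
  Q(4)·log₂(Q(4)/P(4)) = (1/36)·log₂((1/36)/(11/12)) = -0.14012

D_KL(Q||P) = 0.22222 + 1.48064 + 1.93019 - 0.14012 = 3.49293 ≈ 3.4929 bits

These are NOT equal (difference: 0.8563 bits). KL divergence is asymmetric: D_KL(P||Q) ≠ D_KL(Q||P) in general.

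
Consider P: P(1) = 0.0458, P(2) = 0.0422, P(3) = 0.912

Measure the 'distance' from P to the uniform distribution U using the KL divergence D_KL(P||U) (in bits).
1.0673 bits

U(i) = 1/3 for all i

D_KL(P||U) = Σ P(x) log₂(P(x) / (1/3))
           = Σ P(x) log₂(P(x)) + log₂(3)
           = log₂(3) - H(P)

H(P) = -Σ P(x) log₂(P(x)):
  -P(1)·log₂(P(1)) = -(0.0458)·log₂(0.0458) = 0.20374
  -P(2)·log₂(P(2)) = -(0.0422)·log₂(0.0422) = 0.19271
  -P(3)·log₂(P(3)) = -(0.912)·log₂(0.912) = 0.12120
H(P) = 0.20374 + 0.19271 + 0.12120 = 0.51765 bits

log₂(3) = 1.58496 bits

D_KL(P||U) = 1.58496 - 0.51765 = 1.06731 ≈ 1.0673 bits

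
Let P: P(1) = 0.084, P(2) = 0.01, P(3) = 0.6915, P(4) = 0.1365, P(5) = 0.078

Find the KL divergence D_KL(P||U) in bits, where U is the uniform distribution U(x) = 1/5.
0.9081 bits

U(i) = 1/5 for all i

D_KL(P||U) = Σ P(x) log₂(P(x) / (1/5))
           = Σ P(x) log₂(P(x)) + log₂(5)
           = log₂(5) - H(P)

H(P) = -Σ P(x) log₂(P(x)):
  -P(1)·log₂(P(1)) = -(0.084)·log₂(0.084) = 0.30017
  -P(2)·log₂(P(2)) = -(0.01)·log₂(0.01) = 0.06644
  -P(3)·log₂(P(3)) = -(0.6915)·log₂(0.6915) = 0.36802
  -P(4)·log₂(P(4)) = -(0.1365)·log₂(0.1365) = 0.39217
  -P(5)·log₂(P(5)) = -(0.078)·log₂(0.078) = 0.28707
H(P) = 0.30017 + 0.06644 + 0.36802 + 0.39217 + 0.28707 = 1.41387 bits

log₂(5) = 2.32193 bits

D_KL(P||U) = 2.32193 - 1.41387 = 0.90806 ≈ 0.9081 bits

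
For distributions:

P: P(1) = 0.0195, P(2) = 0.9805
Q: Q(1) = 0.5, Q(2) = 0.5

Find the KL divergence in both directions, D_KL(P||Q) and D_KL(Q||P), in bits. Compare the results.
D_KL(P||Q) = 0.8614 bits, D_KL(Q||P) = 1.8544 bits. D_KL(Q||P) is larger than D_KL(P||Q) by 0.9930 bits; the two directions differ.

D_KL(P||Q) = Σ P(x) log₂(P(x)/Q(x))

Computing term by term:
  P(1)·log₂(P(1)/Q(1)) = 0.0195·log₂(0.0195/0.5) = -0.09127
  P(2)·log₂(P(2)/Q(2)) = 0.9805·log₂(0.9805/0.5) = 0.95264

D_KL(P||Q) = -0.09127 + 0.95264 = 0.86137 ≈ 0.8614 bits

D_KL(Q||P) = Σ Q(x) log₂(Q(x)/P(x))

Computing term by term:
  Q(1)·log₂(Q(1)/P(1)) = 0.5·log₂(0.5/0.0195) = 2.34019
  Q(2)·log₂(Q(2)/P(2)) = 0.5·log₂(0.5/0.9805) = -0.48579

D_KL(Q||P) = 2.34019 - 0.48579 = 1.85440 ≈ 1.8544 bits

These are NOT equal (difference: 0.9930 bits). KL divergence is asymmetric: D_KL(P||Q) ≠ D_KL(Q||P) in general.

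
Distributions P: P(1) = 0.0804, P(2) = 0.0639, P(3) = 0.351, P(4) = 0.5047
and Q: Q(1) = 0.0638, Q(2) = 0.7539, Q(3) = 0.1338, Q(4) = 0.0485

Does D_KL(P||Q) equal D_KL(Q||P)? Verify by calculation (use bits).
D_KL(P||Q) = 1.9933 bits, D_KL(Q||P) = 2.3129 bits. No — D_KL(P||Q) ≠ D_KL(Q||P) for this pair.

D_KL(P||Q) = Σ P(x) log₂(P(x)/Q(x))

Computing term by term:
  P(1)·log₂(P(1)/Q(1)) = 0.0804·log₂(0.0804/0.0638) = 0.02682
  P(2)·log₂(P(2)/Q(2)) = 0.0639·log₂(0.0639/0.7539) = -0.22752
  P(3)·log₂(P(3)/Q(3)) = 0.351·log₂(0.351/0.1338) = 0.48838
  P(4)·log₂(P(4)/Q(4)) = 0.5047·log₂(0.5047/0.0485) = 1.70557

D_KL(P||Q) = 0.02682 - 0.22752 + 0.48838 + 1.70557 = 1.99325 ≈ 1.9933 bits

D_KL(Q||P) = Σ Q(x) log₂(Q(x)/P(x))

Computing term by term:
  Q(1)·log₂(Q(1)/P(1)) = 0.0638·log₂(0.0638/0.0804) = -0.02129
  Q(2)·log₂(Q(2)/P(2)) = 0.7539·log₂(0.7539/0.0639) = 2.68425
  Q(3)·log₂(Q(3)/P(3)) = 0.1338·log₂(0.1338/0.351) = -0.18617
  Q(4)·log₂(Q(4)/P(4)) = 0.0485·log₂(0.0485/0.5047) = -0.16390

D_KL(Q||P) = -0.02129 + 2.68425 - 0.18617 - 0.16390 = 2.31289 ≈ 2.3129 bits

These are NOT equal (difference: 0.3196 bits). KL divergence is asymmetric: D_KL(P||Q) ≠ D_KL(Q||P) in general.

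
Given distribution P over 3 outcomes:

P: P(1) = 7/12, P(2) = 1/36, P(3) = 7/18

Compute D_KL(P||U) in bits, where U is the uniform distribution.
0.4579 bits

U(i) = 1/3 for all i

D_KL(P||U) = Σ P(x) log₂(P(x) / (1/3))
           = Σ P(x) log₂(P(x)) + log₂(3)
           = log₂(3) - H(P)

H(P) = -Σ P(x) log₂(P(x)):
  -P(1)·log₂(P(1)) = -(7/12)·log₂(7/12) = 0.45360
  -P(2)·log₂(P(2)) = -(1/36)·log₂(1/36) = 0.14361
  -P(3)·log₂(P(3)) = -(7/18)·log₂(7/18) = 0.52989
H(P) = 0.45360 + 0.14361 + 0.52989 = 1.12710 bits

log₂(3) = 1.58496 bits

D_KL(P||U) = 1.58496 - 1.12710 = 0.45786 ≈ 0.4579 bits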